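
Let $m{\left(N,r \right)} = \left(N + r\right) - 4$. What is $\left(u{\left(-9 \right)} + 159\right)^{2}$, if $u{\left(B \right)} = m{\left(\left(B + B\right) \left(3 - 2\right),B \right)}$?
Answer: $16384$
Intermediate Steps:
$m{\left(N,r \right)} = -4 + N + r$
$u{\left(B \right)} = -4 + 3 B$ ($u{\left(B \right)} = -4 + \left(B + B\right) \left(3 - 2\right) + B = -4 + 2 B 1 + B = -4 + 2 B + B = -4 + 3 B$)
$\left(u{\left(-9 \right)} + 159\right)^{2} = \left(\left(-4 + 3 \left(-9\right)\right) + 159\right)^{2} = \left(\left(-4 - 27\right) + 159\right)^{2} = \left(-31 + 159\right)^{2} = 128^{2} = 16384$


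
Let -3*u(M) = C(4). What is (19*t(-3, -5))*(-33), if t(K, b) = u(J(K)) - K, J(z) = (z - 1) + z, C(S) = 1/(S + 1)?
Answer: -9196/5 ≈ -1839.2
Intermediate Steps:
C(S) = 1/(1 + S)
J(z) = -1 + 2*z (J(z) = (-1 + z) + z = -1 + 2*z)
u(M) = -1/15 (u(M) = -1/(3*(1 + 4)) = -1/3/5 = -1/3*1/5 = -1/15)
t(K, b) = -1/15 - K
(19*t(-3, -5))*(-33) = (19*(-1/15 - 1*(-3)))*(-33) = (19*(-1/15 + 3))*(-33) = (19*(44/15))*(-33) = (836/15)*(-33) = -9196/5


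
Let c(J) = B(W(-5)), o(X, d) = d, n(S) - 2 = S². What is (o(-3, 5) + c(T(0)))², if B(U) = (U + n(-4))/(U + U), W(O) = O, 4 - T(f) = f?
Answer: 1369/100 ≈ 13.690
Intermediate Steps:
n(S) = 2 + S²
T(f) = 4 - f
B(U) = (18 + U)/(2*U) (B(U) = (U + (2 + (-4)²))/(U + U) = (U + (2 + 16))/((2*U)) = (U + 18)*(1/(2*U)) = (18 + U)*(1/(2*U)) = (18 + U)/(2*U))
c(J) = -13/10 (c(J) = (½)*(18 - 5)/(-5) = (½)*(-⅕)*13 = -13/10)
(o(-3, 5) + c(T(0)))² = (5 - 13/10)² = (37/10)² = 1369/100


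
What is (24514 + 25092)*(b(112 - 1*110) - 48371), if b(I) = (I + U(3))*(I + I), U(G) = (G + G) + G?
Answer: -2397309162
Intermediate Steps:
U(G) = 3*G (U(G) = 2*G + G = 3*G)
b(I) = 2*I*(9 + I) (b(I) = (I + 3*3)*(I + I) = (I + 9)*(2*I) = (9 + I)*(2*I) = 2*I*(9 + I))
(24514 + 25092)*(b(112 - 1*110) - 48371) = (24514 + 25092)*(2*(112 - 1*110)*(9 + (112 - 1*110)) - 48371) = 49606*(2*(112 - 110)*(9 + (112 - 110)) - 48371) = 49606*(2*2*(9 + 2) - 48371) = 49606*(2*2*11 - 48371) = 49606*(44 - 48371) = 49606*(-48327) = -2397309162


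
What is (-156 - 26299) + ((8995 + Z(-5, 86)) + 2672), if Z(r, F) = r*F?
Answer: -15218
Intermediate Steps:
Z(r, F) = F*r
(-156 - 26299) + ((8995 + Z(-5, 86)) + 2672) = (-156 - 26299) + ((8995 + 86*(-5)) + 2672) = -26455 + ((8995 - 430) + 2672) = -26455 + (8565 + 2672) = -26455 + 11237 = -15218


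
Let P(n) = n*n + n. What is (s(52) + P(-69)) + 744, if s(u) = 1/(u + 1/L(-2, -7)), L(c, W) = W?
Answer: 1973275/363 ≈ 5436.0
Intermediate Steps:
P(n) = n + n² (P(n) = n² + n = n + n²)
s(u) = 1/(-⅐ + u) (s(u) = 1/(u + 1/(-7)) = 1/(u - ⅐) = 1/(-⅐ + u))
(s(52) + P(-69)) + 744 = (7/(-1 + 7*52) - 69*(1 - 69)) + 744 = (7/(-1 + 364) - 69*(-68)) + 744 = (7/363 + 4692) + 744 = 1703203/363 + 744 = 1973275/363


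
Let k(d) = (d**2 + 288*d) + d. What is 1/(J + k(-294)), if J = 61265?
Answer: 1/62735 ≈ 1.5940e-5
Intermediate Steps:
k(d) = d**2 + 289*d
1/(J + k(-294)) = 1/(61265 - 294*(289 - 294)) = 1/(61265 - 294*(-5)) = 1/(61265 + 1470) = 1/62735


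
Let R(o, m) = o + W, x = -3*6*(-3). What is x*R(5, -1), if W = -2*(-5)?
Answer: 810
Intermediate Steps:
W = 10
x = 54 (x = -18*(-3) = 54)
R(o, m) = 10 + o (R(o, m) = o + 10 = 10 + o)
x*R(5, -1) = 54*(10 + 5) = 54*15 = 810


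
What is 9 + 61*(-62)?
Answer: -3773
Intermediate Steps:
9 + 61*(-62) = 9 - 3782 = -3773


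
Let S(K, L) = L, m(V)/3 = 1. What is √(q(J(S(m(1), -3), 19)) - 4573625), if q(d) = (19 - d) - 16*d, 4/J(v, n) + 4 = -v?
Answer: I*√4573538 ≈ 2138.6*I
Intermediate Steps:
m(V) = 3 (m(V) = 3*1 = 3)
J(v, n) = 4/(-4 - v)
q(d) = 19 - 17*d
√(q(J(S(m(1), -3), 19)) - 4573625) = √((19 - (-68)/(4 - 3)) - 4573625) = √((19 - (-68)/1) - 4573625) = √((19 - (-68)) - 4573625) = √((19 - 17*(-4)) - 4573625) = √((19 + 68) - 4573625) = √(87 - 4573625) = √(-4573538) = I*√4573538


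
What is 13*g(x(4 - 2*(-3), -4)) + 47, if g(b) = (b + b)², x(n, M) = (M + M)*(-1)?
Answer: 3375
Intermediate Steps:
x(n, M) = -2*M (x(n, M) = (2*M)*(-1) = -2*M)
g(b) = 4*b² (g(b) = (2*b)² = 4*b²)
13*g(x(4 - 2*(-3), -4)) + 47 = 13*(4*(-2*(-4))²) + 47 = 13*(4*8²) + 47 = 13*(4*64) + 47 = 13*256 + 47 = 3328 + 47 = 3375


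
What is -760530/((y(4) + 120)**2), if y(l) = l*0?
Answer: -25351/480 ≈ -52.815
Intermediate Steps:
y(l) = 0
-760530/((y(4) + 120)**2) = -760530/((0 + 120)**2) = -760530/(120**2) = -760530/14400 = -1*25351/480 = -25351/480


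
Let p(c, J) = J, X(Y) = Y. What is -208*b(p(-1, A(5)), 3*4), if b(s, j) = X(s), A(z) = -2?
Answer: 416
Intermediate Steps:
b(s, j) = s
-208*b(p(-1, A(5)), 3*4) = -208*(-2) = 416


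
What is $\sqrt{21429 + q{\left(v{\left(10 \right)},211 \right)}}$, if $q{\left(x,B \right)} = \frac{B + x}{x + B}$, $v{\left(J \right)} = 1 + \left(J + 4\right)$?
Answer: $\sqrt{21430} \approx 146.39$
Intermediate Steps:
$v{\left(J \right)} = 5 + J$ ($v{\left(J \right)} = 1 + \left(4 + J\right) = 5 + J$)
$q{\left(x,B \right)} = 1$ ($q{\left(x,B \right)} = \frac{B + x}{B + x} = 1$)
$\sqrt{21429 + q{\left(v{\left(10 \right)},211 \right)}} = \sqrt{21429 + 1} = \sqrt{21430}$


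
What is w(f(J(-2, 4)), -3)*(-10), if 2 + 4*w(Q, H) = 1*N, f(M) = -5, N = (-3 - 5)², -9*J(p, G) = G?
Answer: -155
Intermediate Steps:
J(p, G) = -G/9
N = 64 (N = (-8)² = 64)
w(Q, H) = 31/2 (w(Q, H) = -½ + (1*64)/4 = -½ + (¼)*64 = -½ + 16 = 31/2)
w(f(J(-2, 4)), -3)*(-10) = (31/2)*(-10) = -155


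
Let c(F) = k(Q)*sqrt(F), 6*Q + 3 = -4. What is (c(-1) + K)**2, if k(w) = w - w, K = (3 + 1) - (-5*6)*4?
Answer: 15376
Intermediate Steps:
Q = -7/6 (Q = -1/2 + (1/6)*(-4) = -1/2 - 2/3 = -7/6 ≈ -1.1667)
K = 124 (K = 4 - (-30)*4 = 4 - 1*(-120) = 4 + 120 = 124)
k(w) = 0
c(F) = 0 (c(F) = 0*sqrt(F) = 0)
(c(-1) + K)**2 = (0 + 124)**2 = 124**2 = 15376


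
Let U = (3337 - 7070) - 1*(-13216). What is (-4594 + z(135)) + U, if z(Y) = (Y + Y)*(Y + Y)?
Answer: 77789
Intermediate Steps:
U = 9483 (U = -3733 + 13216 = 9483)
z(Y) = 4*Y² (z(Y) = (2*Y)*(2*Y) = 4*Y²)
(-4594 + z(135)) + U = (-4594 + 4*135²) + 9483 = (-4594 + 4*18225) + 9483 = (-4594 + 72900) + 9483 = 68306 + 9483 = 77789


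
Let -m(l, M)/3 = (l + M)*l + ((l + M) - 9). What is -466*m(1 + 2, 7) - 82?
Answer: 43256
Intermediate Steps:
m(l, M) = 27 - 3*M - 3*l - 3*l*(M + l) (m(l, M) = -3*((l + M)*l + ((l + M) - 9)) = -3*((M + l)*l + ((M + l) - 9)) = -3*(l*(M + l) + (-9 + M + l)) = -3*(-9 + M + l + l*(M + l)) = 27 - 3*M - 3*l - 3*l*(M + l))
-466*m(1 + 2, 7) - 82 = -466*(27 - 3*7 - 3*(1 + 2) - 3*(1 + 2)² - 3*7*(1 + 2)) - 82 = -466*(27 - 21 - 3*3 - 3*3² - 3*7*3) - 82 = -466*(27 - 21 - 9 - 3*9 - 63) - 82 = -466*(27 - 21 - 9 - 27 - 63) - 82 = -466*(-93) - 82 = 43338 - 82 = 43256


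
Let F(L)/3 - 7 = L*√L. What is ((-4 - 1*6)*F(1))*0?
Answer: 0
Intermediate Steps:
F(L) = 21 + 3*L^(3/2) (F(L) = 21 + 3*(L*√L) = 21 + 3*L^(3/2))
((-4 - 1*6)*F(1))*0 = ((-4 - 1*6)*(21 + 3*1^(3/2)))*0 = ((-4 - 6)*(21 + 3*1))*0 = -10*(21 + 3)*0 = -10*24*0 = -240*0 = 0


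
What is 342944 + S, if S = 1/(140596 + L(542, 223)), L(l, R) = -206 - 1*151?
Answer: 48094123617/140239 ≈ 3.4294e+5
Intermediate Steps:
L(l, R) = -357 (L(l, R) = -206 - 151 = -357)
S = 1/140239 (S = 1/(140596 - 357) = 1/140239 ≈ 7.1307e-6)
342944 + S = 342944 + 1/140239 = 48094123617/140239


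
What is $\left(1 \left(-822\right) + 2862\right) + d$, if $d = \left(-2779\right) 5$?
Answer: $-11855$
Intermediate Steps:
$d = -13895$
$\left(1 \left(-822\right) + 2862\right) + d = \left(1 \left(-822\right) + 2862\right) - 13895 = \left(-822 + 2862\right) - 13895 = 2040 - 13895 = -11855$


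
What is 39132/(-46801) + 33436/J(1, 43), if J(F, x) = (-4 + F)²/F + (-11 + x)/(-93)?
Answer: 145498454688/37674805 ≈ 3862.0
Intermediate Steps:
J(F, x) = 11/93 - x/93 + (-4 + F)²/F (J(F, x) = (-4 + F)²/F + (-11 + x)*(-1/93) = (-4 + F)²/F + (11/93 - x/93) = 11/93 - x/93 + (-4 + F)²/F)
39132/(-46801) + 33436/J(1, 43) = 39132/(-46801) + 33436/((((-4 + 1)² - 1/93*1*(-11 + 43))/1)) = 39132*(-1/46801) + 33436/((1*((-3)² - 1/93*1*32))) = -39132/46801 + 33436/((1*(9 - 32/93))) = -39132/46801 + 33436/((1*(805/93))) = -39132/46801 + 33436/(805/93) = -39132/46801 + 33436*(93/805) = -39132/46801 + 3109548/805 = 145498454688/37674805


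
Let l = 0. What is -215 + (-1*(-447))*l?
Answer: -215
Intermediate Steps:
-215 + (-1*(-447))*l = -215 - 1*(-447)*0 = -215 + 447*0 = -215 + 0 = -215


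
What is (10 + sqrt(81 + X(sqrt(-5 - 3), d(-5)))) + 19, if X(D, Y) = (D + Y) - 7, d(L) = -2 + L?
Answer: 29 + sqrt(67 + 2*I*sqrt(2)) ≈ 37.187 + 0.17274*I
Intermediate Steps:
X(D, Y) = -7 + D + Y
(10 + sqrt(81 + X(sqrt(-5 - 3), d(-5)))) + 19 = (10 + sqrt(81 + (-7 + sqrt(-5 - 3) + (-2 - 5)))) + 19 = (10 + sqrt(81 + (-7 + sqrt(-8) - 7))) + 19 = (10 + sqrt(81 + (-7 + 2*I*sqrt(2) - 7))) + 19 = (10 + sqrt(81 + (-14 + 2*I*sqrt(2)))) + 19 = (10 + sqrt(67 + 2*I*sqrt(2))) + 19 = 29 + sqrt(67 + 2*I*sqrt(2))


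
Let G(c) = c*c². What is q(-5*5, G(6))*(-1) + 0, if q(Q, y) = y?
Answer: -216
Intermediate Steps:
G(c) = c³
q(-5*5, G(6))*(-1) + 0 = 6³*(-1) + 0 = 216*(-1) + 0 = -216 + 0 = -216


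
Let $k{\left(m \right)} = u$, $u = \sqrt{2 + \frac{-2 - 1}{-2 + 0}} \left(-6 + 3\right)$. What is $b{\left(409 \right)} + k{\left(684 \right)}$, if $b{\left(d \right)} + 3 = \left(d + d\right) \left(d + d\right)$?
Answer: $669121 - \frac{3 \sqrt{14}}{2} \approx 6.6912 \cdot 10^{5}$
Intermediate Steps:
$u = - \frac{3 \sqrt{14}}{2}$ ($u = \sqrt{2 - \frac{3}{-2}} \left(-3\right) = \sqrt{2 - - \frac{3}{2}} \left(-3\right) = \sqrt{2 + \frac{3}{2}} \left(-3\right) = \sqrt{\frac{7}{2}} \left(-3\right) = \frac{\sqrt{14}}{2} \left(-3\right) = - \frac{3 \sqrt{14}}{2} \approx -5.6125$)
$k{\left(m \right)} = - \frac{3 \sqrt{14}}{2}$
$b{\left(d \right)} = -3 + 4 d^{2}$ ($b{\left(d \right)} = -3 + \left(d + d\right) \left(d + d\right) = -3 + 2 d 2 d = -3 + 4 d^{2}$)
$b{\left(409 \right)} + k{\left(684 \right)} = \left(-3 + 4 \cdot 409^{2}\right) - \frac{3 \sqrt{14}}{2} = \left(-3 + 4 \cdot 167281\right) - \frac{3 \sqrt{14}}{2} = \left(-3 + 669124\right) - \frac{3 \sqrt{14}}{2} = 669121 - \frac{3 \sqrt{14}}{2}$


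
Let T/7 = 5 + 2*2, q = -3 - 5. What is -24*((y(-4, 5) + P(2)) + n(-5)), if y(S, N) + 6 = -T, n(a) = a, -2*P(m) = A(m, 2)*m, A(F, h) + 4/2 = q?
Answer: 1536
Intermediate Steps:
q = -8
A(F, h) = -10 (A(F, h) = -2 - 8 = -10)
P(m) = 5*m (P(m) = -(-5)*m = 5*m)
T = 63 (T = 7*(5 + 2*2) = 7*(5 + 4) = 7*9 = 63)
y(S, N) = -69 (y(S, N) = -6 - 1*63 = -6 - 63 = -69)
-24*((y(-4, 5) + P(2)) + n(-5)) = -24*((-69 + 5*2) - 5) = -24*((-69 + 10) - 5) = -24*(-59 - 5) = -24*(-64) = 1536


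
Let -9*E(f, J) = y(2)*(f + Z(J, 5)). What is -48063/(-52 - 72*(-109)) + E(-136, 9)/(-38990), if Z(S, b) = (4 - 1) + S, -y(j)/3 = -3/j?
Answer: -937229861/151983020 ≈ -6.1667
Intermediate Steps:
y(j) = 9/j (y(j) = -(-9)/j = 9/j)
Z(S, b) = 3 + S
E(f, J) = -3/2 - J/2 - f/2 (E(f, J) = -9/2*(f + (3 + J))/9 = -9*(½)*(3 + J + f)/9 = -(3 + J + f)/2 = -(27/2 + 9*J/2 + 9*f/2)/9 = -3/2 - J/2 - f/2)
-48063/(-52 - 72*(-109)) + E(-136, 9)/(-38990) = -48063/(-52 - 72*(-109)) + (-3/2 - ½*9 - ½*(-136))/(-38990) = -48063/(-52 + 7848) + (-3/2 - 9/2 + 68)*(-1/38990) = -48063/7796 + 62*(-1/38990) = -48063*1/7796 - 31/19495 = -48063/7796 - 31/19495 = -937229861/151983020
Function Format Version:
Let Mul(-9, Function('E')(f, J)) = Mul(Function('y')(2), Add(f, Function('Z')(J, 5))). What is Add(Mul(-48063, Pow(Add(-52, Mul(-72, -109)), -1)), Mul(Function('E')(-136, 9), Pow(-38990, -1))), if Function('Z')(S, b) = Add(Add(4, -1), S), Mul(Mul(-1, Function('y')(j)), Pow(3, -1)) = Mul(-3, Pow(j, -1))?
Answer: Rational(-937229861, 151983020) ≈ -6.1667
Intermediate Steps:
Function('y')(j) = Mul(9, Pow(j, -1)) (Function('y')(j) = Mul(-3, Mul(-3, Pow(j, -1))) = Mul(9, Pow(j, -1)))
Function('Z')(S, b) = Add(3, S)
Function('E')(f, J) = Add(Rational(-3, 2), Mul(Rational(-1, 2), J), Mul(Rational(-1, 2), f)) (Function('E')(f, J) = Mul(Rational(-1, 9), Mul(Mul(9, Pow(2, -1)), Add(f, Add(3, J)))) = Mul(Rational(-1, 9), Mul(Mul(9, Rational(1, 2)), Add(3, J, f))) = Mul(Rational(-1, 9), Mul(Rational(9, 2), Add(3, J, f))) = Mul(Rational(-1, 9), Add(Rational(27, 2), Mul(Rational(9, 2), J), Mul(Rational(9, 2), f))) = Add(Rational(-3, 2), Mul(Rational(-1, 2), J), Mul(Rational(-1, 2), f)))
Add(Mul(-48063, Pow(Add(-52, Mul(-72, -109)), -1)), Mul(Function('E')(-136, 9), Pow(-38990, -1))) = Add(Mul(-48063, Pow(Add(-52, Mul(-72, -109)), -1)), Mul(Add(Rational(-3, 2), Mul(Rational(-1, 2), 9), Mul(Rational(-1, 2), -136)), Pow(-38990, -1))) = Add(Mul(-48063, Pow(Add(-52, 7848), -1)), Mul(Add(Rational(-3, 2), Rational(-9, 2), 68), Rational(-1, 38990))) = Add(Mul(-48063, Pow(7796, -1)), Mul(62, Rational(-1, 38990))) = Add(Mul(-48063, Rational(1, 7796)), Rational(-31, 19495)) = Add(Rational(-48063, 7796), Rational(-31, 19495)) = Rational(-937229861, 151983020)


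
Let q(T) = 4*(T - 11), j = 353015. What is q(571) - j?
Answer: -350775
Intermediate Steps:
q(T) = -44 + 4*T (q(T) = 4*(-11 + T) = -44 + 4*T)
q(571) - j = (-44 + 4*571) - 1*353015 = (-44 + 2284) - 353015 = 2240 - 353015 = -350775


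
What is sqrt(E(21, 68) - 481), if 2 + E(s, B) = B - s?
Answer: 2*I*sqrt(109) ≈ 20.881*I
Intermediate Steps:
E(s, B) = -2 + B - s (E(s, B) = -2 + (B - s) = -2 + B - s)
sqrt(E(21, 68) - 481) = sqrt((-2 + 68 - 1*21) - 481) = sqrt((-2 + 68 - 21) - 481) = sqrt(45 - 481) = sqrt(-436) = 2*I*sqrt(109)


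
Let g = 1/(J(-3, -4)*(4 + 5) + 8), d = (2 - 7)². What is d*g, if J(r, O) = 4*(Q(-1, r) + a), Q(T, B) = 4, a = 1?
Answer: 25/188 ≈ 0.13298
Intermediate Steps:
J(r, O) = 20 (J(r, O) = 4*(4 + 1) = 4*5 = 20)
d = 25 (d = (-5)² = 25)
g = 1/188 (g = 1/(20*(4 + 5) + 8) = 1/(20*9 + 8) = 1/(180 + 8) = 1/188 ≈ 0.0053191)
d*g = 25*(1/188) = 25/188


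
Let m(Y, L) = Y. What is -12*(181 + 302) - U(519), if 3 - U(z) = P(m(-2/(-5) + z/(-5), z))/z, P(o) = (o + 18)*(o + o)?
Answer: -74800507/12975 ≈ -5765.0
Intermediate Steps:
P(o) = 2*o*(18 + o) (P(o) = (18 + o)*(2*o) = 2*o*(18 + o))
U(z) = 3 - 2*(⅖ - z/5)*(92/5 - z/5)/z (U(z) = 3 - 2*(-2/(-5) + z/(-5))*(18 + (-2/(-5) + z/(-5)))/z = 3 - 2*(-2*(-⅕) + z*(-⅕))*(18 + (-2*(-⅕) + z*(-⅕)))/z = 3 - 2*(⅖ - z/5)*(18 + (⅖ - z/5))/z = 3 - 2*(⅖ - z/5)*(92/5 - z/5)/z)
-12*(181 + 302) - U(519) = -12*(181 + 302) - (-368 - 2*519² + 263*519)/(25*519) = -12*483 - (-368 - 2*269361 + 136497)/(25*519) = -5796 - (-368 - 538722 + 136497)/(25*519) = -5796 - (-402593)/(25*519) = -5796 - 1*(-402593/12975) = -5796 + 402593/12975 = -74800507/12975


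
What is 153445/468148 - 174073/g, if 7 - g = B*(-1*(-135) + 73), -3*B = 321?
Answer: -78075780769/10422378924 ≈ -7.4912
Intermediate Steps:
B = -107 (B = -⅓*321 = -107)
g = 22263 (g = 7 - (-107)*(-1*(-135) + 73) = 7 - (-107)*(135 + 73) = 7 - (-107)*208 = 7 - 1*(-22256) = 7 + 22256 = 22263)
153445/468148 - 174073/g = 153445/468148 - 174073/22263 = -78075780769/10422378924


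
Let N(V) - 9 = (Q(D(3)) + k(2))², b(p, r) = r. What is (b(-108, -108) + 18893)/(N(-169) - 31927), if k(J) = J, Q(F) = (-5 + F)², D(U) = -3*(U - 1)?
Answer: -18785/16789 ≈ -1.1189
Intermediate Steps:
D(U) = 3 - 3*U (D(U) = -3*(-1 + U) = 3 - 3*U)
N(V) = 15138 (N(V) = 9 + ((-5 + (3 - 3*3))² + 2)² = 9 + ((-5 + (3 - 9))² + 2)² = 9 + ((-5 - 6)² + 2)² = 9 + ((-11)² + 2)² = 9 + (121 + 2)² = 9 + 123² = 9 + 15129 = 15138)
(b(-108, -108) + 18893)/(N(-169) - 31927) = (-108 + 18893)/(15138 - 31927) = 18785/(-16789) = 18785*(-1/16789) = -18785/16789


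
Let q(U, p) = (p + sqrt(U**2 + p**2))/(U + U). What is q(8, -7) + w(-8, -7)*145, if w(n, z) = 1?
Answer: 2313/16 + sqrt(113)/16 ≈ 145.23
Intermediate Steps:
q(U, p) = (p + sqrt(U**2 + p**2))/(2*U) (q(U, p) = (p + sqrt(U**2 + p**2))/((2*U)) = (p + sqrt(U**2 + p**2))*(1/(2*U)) = (p + sqrt(U**2 + p**2))/(2*U))
q(8, -7) + w(-8, -7)*145 = (1/2)*(-7 + sqrt(8**2 + (-7)**2))/8 + 1*145 = (1/2)*(1/8)*(-7 + sqrt(64 + 49)) + 145 = (1/2)*(1/8)*(-7 + sqrt(113)) + 145 = (-7/16 + sqrt(113)/16) + 145 = 2313/16 + sqrt(113)/16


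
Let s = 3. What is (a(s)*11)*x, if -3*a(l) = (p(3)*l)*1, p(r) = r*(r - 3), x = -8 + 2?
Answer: 0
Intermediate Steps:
x = -6
p(r) = r*(-3 + r)
a(l) = 0 (a(l) = -(3*(-3 + 3))*l/3 = -(3*0)*l/3 = -0*l/3 = -0 = -1/3*0 = 0)
(a(s)*11)*x = (0*11)*(-6) = 0*(-6) = 0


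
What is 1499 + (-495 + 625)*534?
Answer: 70919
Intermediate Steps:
1499 + (-495 + 625)*534 = 1499 + 130*534 = 1499 + 69420 = 70919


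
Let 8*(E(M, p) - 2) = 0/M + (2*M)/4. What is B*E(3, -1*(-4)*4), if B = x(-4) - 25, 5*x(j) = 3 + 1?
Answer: -847/16 ≈ -52.938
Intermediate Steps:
x(j) = ⅘ (x(j) = (3 + 1)/5 = (⅕)*4 = ⅘)
B = -121/5 (B = ⅘ - 25 = -121/5 ≈ -24.200)
E(M, p) = 2 + M/16 (E(M, p) = 2 + (0/M + (2*M)/4)/8 = 2 + (0 + (2*M)*(¼))/8 = 2 + (0 + M/2)/8 = 2 + (M/2)/8 = 2 + M/16)
B*E(3, -1*(-4)*4) = -121*(2 + (1/16)*3)/5 = -121*(2 + 3/16)/5 = -121/5*35/16 = -847/16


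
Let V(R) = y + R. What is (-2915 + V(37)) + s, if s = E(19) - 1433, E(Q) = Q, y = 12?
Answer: -4280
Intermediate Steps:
V(R) = 12 + R
s = -1414 (s = 19 - 1433 = -1414)
(-2915 + V(37)) + s = (-2915 + (12 + 37)) - 1414 = (-2915 + 49) - 1414 = -2866 - 1414 = -4280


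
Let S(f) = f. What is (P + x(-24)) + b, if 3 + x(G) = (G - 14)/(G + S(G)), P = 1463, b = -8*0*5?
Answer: 35059/24 ≈ 1460.8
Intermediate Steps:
b = 0 (b = 0*5 = 0)
x(G) = -3 + (-14 + G)/(2*G) (x(G) = -3 + (G - 14)/(G + G) = -3 + (-14 + G)/((2*G)) = -3 + (-14 + G)*(1/(2*G)) = -3 + (-14 + G)/(2*G))
(P + x(-24)) + b = (1463 + (-5/2 - 7/(-24))) + 0 = (1463 + (-5/2 - 7*(-1/24))) + 0 = (1463 + (-5/2 + 7/24)) + 0 = (1463 - 53/24) + 0 = 35059/24 + 0 = 35059/24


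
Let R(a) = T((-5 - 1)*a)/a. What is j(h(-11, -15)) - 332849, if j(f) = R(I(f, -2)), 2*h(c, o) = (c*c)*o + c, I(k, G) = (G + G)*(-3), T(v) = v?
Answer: -332855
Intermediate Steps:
I(k, G) = -6*G (I(k, G) = (2*G)*(-3) = -6*G)
R(a) = -6 (R(a) = ((-5 - 1)*a)/a = (-6*a)/a = -6)
h(c, o) = c/2 + o*c²/2 (h(c, o) = ((c*c)*o + c)/2 = (c²*o + c)/2 = (o*c² + c)/2 = (c + o*c²)/2 = c/2 + o*c²/2)
j(f) = -6
j(h(-11, -15)) - 332849 = -6 - 332849 = -332855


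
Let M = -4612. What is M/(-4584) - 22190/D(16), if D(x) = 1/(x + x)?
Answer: -813750527/1146 ≈ -7.1008e+5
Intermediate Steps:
D(x) = 1/(2*x)
M/(-4584) - 22190/D(16) = -4612/(-4584) - 22190/((½)/16) = -4612*(-1/4584) - 22190/((½)*(1/16)) = 1153/1146 - 22190/1/32 = 1153/1146 - 22190*32 = 1153/1146 - 710080 = -813750527/1146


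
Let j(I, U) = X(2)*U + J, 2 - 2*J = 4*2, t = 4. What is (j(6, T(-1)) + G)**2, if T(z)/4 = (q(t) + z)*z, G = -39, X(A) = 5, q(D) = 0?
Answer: 484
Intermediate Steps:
J = -3 (J = 1 - 2*2 = 1 - 1/2*8 = 1 - 4 = -3)
T(z) = 4*z**2 (T(z) = 4*((0 + z)*z) = 4*(z*z) = 4*z**2)
j(I, U) = -3 + 5*U (j(I, U) = 5*U - 3 = -3 + 5*U)
(j(6, T(-1)) + G)**2 = ((-3 + 5*(4*(-1)**2)) - 39)**2 = ((-3 + 5*(4*1)) - 39)**2 = ((-3 + 5*4) - 39)**2 = ((-3 + 20) - 39)**2 = (17 - 39)**2 = (-22)**2 = 484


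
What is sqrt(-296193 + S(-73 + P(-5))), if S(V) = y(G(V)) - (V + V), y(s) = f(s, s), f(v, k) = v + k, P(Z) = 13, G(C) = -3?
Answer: I*sqrt(296079) ≈ 544.13*I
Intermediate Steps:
f(v, k) = k + v
y(s) = 2*s (y(s) = s + s = 2*s)
S(V) = -6 - 2*V (S(V) = 2*(-3) - (V + V) = -6 - 2*V)
sqrt(-296193 + S(-73 + P(-5))) = sqrt(-296193 + (-6 - 2*(-73 + 13))) = sqrt(-296193 + (-6 - 2*(-60))) = sqrt(-296193 + (-6 + 120)) = sqrt(-296193 + 114) = sqrt(-296079) = I*sqrt(296079)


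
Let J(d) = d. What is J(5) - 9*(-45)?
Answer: 410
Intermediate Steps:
J(5) - 9*(-45) = 5 - 9*(-45) = 5 + 405 = 410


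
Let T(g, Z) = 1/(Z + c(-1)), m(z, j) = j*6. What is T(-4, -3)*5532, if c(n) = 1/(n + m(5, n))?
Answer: -19362/11 ≈ -1760.2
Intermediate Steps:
m(z, j) = 6*j
c(n) = 1/(7*n) (c(n) = 1/(n + 6*n) = 1/(7*n))
T(g, Z) = 1/(-⅐ + Z) (T(g, Z) = 1/(Z + (⅐)/(-1)) = 1/(Z + (⅐)*(-1)) = 1/(Z - ⅐) = 1/(-⅐ + Z))
T(-4, -3)*5532 = (7/(-1 + 7*(-3)))*5532 = (7/(-1 - 21))*5532 = (7/(-22))*5532 = (7*(-1/22))*5532 = -7/22*5532 = -19362/11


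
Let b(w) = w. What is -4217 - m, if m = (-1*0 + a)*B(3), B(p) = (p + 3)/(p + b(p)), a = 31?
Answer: -4248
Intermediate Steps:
B(p) = (3 + p)/(2*p) (B(p) = (p + 3)/(p + p) = (3 + p)/((2*p)) = (3 + p)*(1/(2*p)) = (3 + p)/(2*p))
m = 31 (m = (-1*0 + 31)*((½)*(3 + 3)/3) = (0 + 31)*((½)*(⅓)*6) = 31*1 = 31)
-4217 - m = -4217 - 1*31 = -4217 - 31 = -4248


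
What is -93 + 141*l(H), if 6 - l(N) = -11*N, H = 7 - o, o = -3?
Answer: 16263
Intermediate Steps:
H = 10 (H = 7 - 1*(-3) = 7 + 3 = 10)
l(N) = 6 + 11*N (l(N) = 6 - (-11)*N = 6 + 11*N)
-93 + 141*l(H) = -93 + 141*(6 + 11*10) = -93 + 141*(6 + 110) = -93 + 141*116 = -93 + 16356 = 16263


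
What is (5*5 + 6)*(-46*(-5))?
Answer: 7130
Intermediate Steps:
(5*5 + 6)*(-46*(-5)) = (25 + 6)*230 = 31*230 = 7130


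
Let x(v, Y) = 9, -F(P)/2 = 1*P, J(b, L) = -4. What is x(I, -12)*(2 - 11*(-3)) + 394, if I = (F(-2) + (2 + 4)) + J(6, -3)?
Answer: 709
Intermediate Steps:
F(P) = -2*P
I = 6 (I = (-2*(-2) + (2 + 4)) - 4 = (4 + 6) - 4 = 10 - 4 = 6)
x(I, -12)*(2 - 11*(-3)) + 394 = 9*(2 - 11*(-3)) + 394 = 9*(2 + 33) + 394 = 9*35 + 394 = 315 + 394 = 709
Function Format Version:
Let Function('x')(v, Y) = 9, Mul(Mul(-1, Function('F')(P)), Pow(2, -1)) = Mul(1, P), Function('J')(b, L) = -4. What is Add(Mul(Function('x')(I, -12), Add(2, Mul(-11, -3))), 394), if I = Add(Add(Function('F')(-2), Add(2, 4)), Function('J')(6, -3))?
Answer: 709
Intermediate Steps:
Function('F')(P) = Mul(-2, P) (Function('F')(P) = Mul(-2, Mul(1, P)) = Mul(-2, P))
I = 6 (I = Add(Add(Mul(-2, -2), Add(2, 4)), -4) = Add(Add(4, 6), -4) = Add(10, -4) = 6)
Add(Mul(Function('x')(I, -12), Add(2, Mul(-11, -3))), 394) = Add(Mul(9, Add(2, Mul(-11, -3))), 394) = Add(Mul(9, Add(2, 33)), 394) = Add(Mul(9, 35), 394) = Add(315, 394) = 709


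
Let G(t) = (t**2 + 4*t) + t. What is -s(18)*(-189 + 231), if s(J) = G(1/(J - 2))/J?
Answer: -189/256 ≈ -0.73828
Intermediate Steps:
G(t) = t**2 + 5*t
s(J) = (5 + 1/(-2 + J))/(J*(-2 + J)) (s(J) = ((5 + 1/(J - 2))/(J - 2))/J = ((5 + 1/(-2 + J))/(-2 + J))/J = (5 + 1/(-2 + J))/(J*(-2 + J)))
-s(18)*(-189 + 231) = -(-9 + 5*18)/(18*(-2 + 18)**2)*(-189 + 231) = -(1/18)*(-9 + 90)/16**2*42 = -(1/18)*(1/256)*81*42 = -9*42/512 = -1*189/256 = -189/256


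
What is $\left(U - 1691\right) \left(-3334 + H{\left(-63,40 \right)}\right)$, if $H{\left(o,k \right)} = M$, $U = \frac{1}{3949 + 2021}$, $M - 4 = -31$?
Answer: $\frac{33930199109}{5970} \approx 5.6834 \cdot 10^{6}$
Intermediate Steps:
$M = -27$ ($M = 4 - 31 = -27$)
$U = \frac{1}{5970} \approx 0.0001675$
$H{\left(o,k \right)} = -27$
$\left(U - 1691\right) \left(-3334 + H{\left(-63,40 \right)}\right) = \left(\frac{1}{5970} - 1691\right) \left(-3334 - 27\right) = \left(- \frac{10095269}{5970}\right) \left(-3361\right) = \frac{33930199109}{5970}$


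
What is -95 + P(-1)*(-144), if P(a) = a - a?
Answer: -95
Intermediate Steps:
P(a) = 0
-95 + P(-1)*(-144) = -95 + 0*(-144) = -95 + 0 = -95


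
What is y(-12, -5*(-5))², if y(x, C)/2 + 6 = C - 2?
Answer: 1156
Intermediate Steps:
y(x, C) = -16 + 2*C (y(x, C) = -12 + 2*(C - 2) = -12 + 2*(-2 + C) = -12 + (-4 + 2*C) = -16 + 2*C)
y(-12, -5*(-5))² = (-16 + 2*(-5*(-5)))² = (-16 + 2*25)² = (-16 + 50)² = 34² = 1156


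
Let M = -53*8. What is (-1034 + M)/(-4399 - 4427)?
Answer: 243/1471 ≈ 0.16519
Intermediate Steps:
M = -424
(-1034 + M)/(-4399 - 4427) = (-1034 - 424)/(-4399 - 4427) = -1458/(-8826) = -1458*(-1/8826) = 243/1471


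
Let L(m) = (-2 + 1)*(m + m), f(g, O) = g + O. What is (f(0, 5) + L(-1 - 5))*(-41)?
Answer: -697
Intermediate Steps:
f(g, O) = O + g
L(m) = -2*m
(f(0, 5) + L(-1 - 5))*(-41) = ((5 + 0) - 2*(-1 - 5))*(-41) = (5 - 2*(-6))*(-41) = (5 + 12)*(-41) = 17*(-41) = -697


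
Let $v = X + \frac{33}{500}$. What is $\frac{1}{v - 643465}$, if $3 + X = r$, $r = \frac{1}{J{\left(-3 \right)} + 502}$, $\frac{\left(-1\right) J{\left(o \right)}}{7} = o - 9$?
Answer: $- \frac{146500}{94268052081} \approx -1.5541 \cdot 10^{-6}$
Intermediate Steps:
$J{\left(o \right)} = 63 - 7 o$ ($J{\left(o \right)} = - 7 \left(o - 9\right) = - 7 \left(-9 + o\right) = 63 - 7 o$)
$r = \frac{1}{586}$ ($r = \frac{1}{\left(63 - -21\right) + 502} = \frac{1}{\left(63 + 21\right) + 502} = \frac{1}{84 + 502} = \frac{1}{586} \approx 0.0017065$)
$X = - \frac{1757}{586}$ ($X = -3 + \frac{1}{586} = - \frac{1757}{586} \approx -2.9983$)
$v = - \frac{429581}{146500}$ ($v = - \frac{1757}{586} + \frac{33}{500} = - \frac{429581}{146500} \approx -2.9323$)
$\frac{1}{v - 643465} = \frac{1}{- \frac{429581}{146500} - 643465} = \frac{1}{- \frac{94268052081}{146500}} = - \frac{146500}{94268052081}$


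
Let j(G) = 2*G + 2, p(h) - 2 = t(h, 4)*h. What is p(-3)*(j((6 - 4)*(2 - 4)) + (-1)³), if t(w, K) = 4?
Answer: 70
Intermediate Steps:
p(h) = 2 + 4*h
j(G) = 2 + 2*G
p(-3)*(j((6 - 4)*(2 - 4)) + (-1)³) = (2 + 4*(-3))*((2 + 2*((6 - 4)*(2 - 4))) + (-1)³) = (2 - 12)*((2 + 2*(2*(-2))) - 1) = -10*((2 + 2*(-4)) - 1) = -10*((2 - 8) - 1) = -10*(-6 - 1) = -10*(-7) = 70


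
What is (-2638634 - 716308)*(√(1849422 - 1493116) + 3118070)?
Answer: -10460944001940 - 3354942*√356306 ≈ -1.0463e+13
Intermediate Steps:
(-2638634 - 716308)*(√(1849422 - 1493116) + 3118070) = -3354942*(√356306 + 3118070) = -3354942*(3118070 + √356306) = -10460944001940 - 3354942*√356306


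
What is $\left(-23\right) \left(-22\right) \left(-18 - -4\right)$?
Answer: $-7084$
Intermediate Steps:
$\left(-23\right) \left(-22\right) \left(-18 - -4\right) = 506 \left(-18 + 4\right) = 506 \left(-14\right) = -7084$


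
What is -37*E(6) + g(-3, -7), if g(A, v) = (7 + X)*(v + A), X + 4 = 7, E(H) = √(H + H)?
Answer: -100 - 74*√3 ≈ -228.17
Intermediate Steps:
E(H) = √2*√H (E(H) = √(2*H) = √2*√H)
X = 3 (X = -4 + 7 = 3)
g(A, v) = 10*A + 10*v (g(A, v) = (7 + 3)*(v + A) = 10*(A + v) = 10*A + 10*v)
-37*E(6) + g(-3, -7) = -37*√2*√6 + (10*(-3) + 10*(-7)) = -74*√3 + (-30 - 70) = -74*√3 - 100 = -100 - 74*√3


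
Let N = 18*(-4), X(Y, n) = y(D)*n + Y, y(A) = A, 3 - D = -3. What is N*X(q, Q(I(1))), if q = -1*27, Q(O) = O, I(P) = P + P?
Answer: 1080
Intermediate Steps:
D = 6 (D = 3 - 1*(-3) = 3 + 3 = 6)
I(P) = 2*P
q = -27
X(Y, n) = Y + 6*n (X(Y, n) = 6*n + Y = Y + 6*n)
N = -72
N*X(q, Q(I(1))) = -72*(-27 + 6*(2*1)) = -72*(-27 + 6*2) = -72*(-27 + 12) = -72*(-15) = 1080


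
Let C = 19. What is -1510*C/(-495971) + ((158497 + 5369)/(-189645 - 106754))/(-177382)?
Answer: 24330360245263/420582187415369 ≈ 0.057849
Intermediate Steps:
-1510*C/(-495971) + ((158497 + 5369)/(-189645 - 106754))/(-177382) = -1510*19/(-495971) + ((158497 + 5369)/(-189645 - 106754))/(-177382) = -28690*(-1/495971) + (163866/(-296399))*(-1/177382) = 28690/495971 + (163866*(-1/296399))*(-1/177382) = 28690/495971 - 163866/296399*(-1/177382) = 28690/495971 + 2643/847997539 = 24330360245263/420582187415369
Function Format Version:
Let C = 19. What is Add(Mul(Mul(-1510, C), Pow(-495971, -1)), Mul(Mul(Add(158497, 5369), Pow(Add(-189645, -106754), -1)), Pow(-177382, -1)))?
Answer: Rational(24330360245263, 420582187415369) ≈ 0.057849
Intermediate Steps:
Add(Mul(Mul(-1510, C), Pow(-495971, -1)), Mul(Mul(Add(158497, 5369), Pow(Add(-189645, -106754), -1)), Pow(-177382, -1))) = Add(Mul(Mul(-1510, 19), Pow(-495971, -1)), Mul(Mul(Add(158497, 5369), Pow(Add(-189645, -106754), -1)), Pow(-177382, -1))) = Add(Mul(-28690, Rational(-1, 495971)), Mul(Mul(163866, Pow(-296399, -1)), Rational(-1, 177382))) = Add(Rational(28690, 495971), Mul(Mul(163866, Rational(-1, 296399)), Rational(-1, 177382))) = Add(Rational(28690, 495971), Mul(Rational(-163866, 296399), Rational(-1, 177382))) = Add(Rational(28690, 495971), Rational(2643, 847997539)) = Rational(24330360245263, 420582187415369)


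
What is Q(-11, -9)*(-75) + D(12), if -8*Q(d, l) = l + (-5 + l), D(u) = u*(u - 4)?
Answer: -957/8 ≈ -119.63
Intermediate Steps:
D(u) = u*(-4 + u)
Q(d, l) = 5/8 - l/4 (Q(d, l) = -(l + (-5 + l))/8 = -(-5 + 2*l)/8 = 5/8 - l/4)
Q(-11, -9)*(-75) + D(12) = (5/8 - 1/4*(-9))*(-75) + 12*(-4 + 12) = (5/8 + 9/4)*(-75) + 12*8 = (23/8)*(-75) + 96 = -1725/8 + 96 = -957/8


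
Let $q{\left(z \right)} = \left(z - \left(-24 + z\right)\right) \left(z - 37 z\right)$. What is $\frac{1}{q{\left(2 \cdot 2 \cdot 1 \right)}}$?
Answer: $- \frac{1}{3456} \approx -0.00028935$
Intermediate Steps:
$q{\left(z \right)} = - 864 z$ ($q{\left(z \right)} = 24 \left(- 36 z\right) = - 864 z$)
$\frac{1}{q{\left(2 \cdot 2 \cdot 1 \right)}} = \frac{1}{\left(-864\right) 2 \cdot 2 \cdot 1} = \frac{1}{\left(-864\right) 4 \cdot 1} = \frac{1}{\left(-864\right) 4} = \frac{1}{-3456} = - \frac{1}{3456}$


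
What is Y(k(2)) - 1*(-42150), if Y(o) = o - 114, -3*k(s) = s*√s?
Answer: 42036 - 2*√2/3 ≈ 42035.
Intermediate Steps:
k(s) = -s^(3/2)/3 (k(s) = -s*√s/3 = -s^(3/2)/3)
Y(o) = -114 + o
Y(k(2)) - 1*(-42150) = (-114 - 2*√2/3) - 1*(-42150) = (-114 - 2*√2/3) + 42150 = 42036 - 2*√2/3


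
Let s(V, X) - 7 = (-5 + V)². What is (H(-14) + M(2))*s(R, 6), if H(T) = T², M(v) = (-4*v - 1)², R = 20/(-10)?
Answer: 15512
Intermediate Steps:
R = -2 (R = 20*(-⅒) = -2)
s(V, X) = 7 + (-5 + V)²
M(v) = (-1 - 4*v)²
(H(-14) + M(2))*s(R, 6) = ((-14)² + (1 + 4*2)²)*(7 + (-5 - 2)²) = (196 + (1 + 8)²)*(7 + (-7)²) = (196 + 9²)*(7 + 49) = (196 + 81)*56 = 277*56 = 15512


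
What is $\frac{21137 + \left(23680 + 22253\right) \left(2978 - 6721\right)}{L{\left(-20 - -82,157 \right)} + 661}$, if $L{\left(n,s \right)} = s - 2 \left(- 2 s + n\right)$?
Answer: $- \frac{85953041}{661} \approx -1.3003 \cdot 10^{5}$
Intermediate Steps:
$L{\left(n,s \right)} = - 2 n + 5 s$ ($L{\left(n,s \right)} = s - 2 \left(n - 2 s\right) = s - \left(- 4 s + 2 n\right) = - 2 n + 5 s$)
$\frac{21137 + \left(23680 + 22253\right) \left(2978 - 6721\right)}{L{\left(-20 - -82,157 \right)} + 661} = \frac{21137 + \left(23680 + 22253\right) \left(2978 - 6721\right)}{\left(- 2 \left(-20 - -82\right) + 5 \cdot 157\right) + 661} = \frac{21137 + 45933 \left(-3743\right)}{\left(- 2 \left(-20 + 82\right) + 785\right) + 661} = \frac{21137 - 171927219}{\left(\left(-2\right) 62 + 785\right) + 661} = - \frac{171906082}{\left(-124 + 785\right) + 661} = - \frac{171906082}{661 + 661} = - \frac{171906082}{1322} = \left(-171906082\right) \frac{1}{1322} = - \frac{85953041}{661}$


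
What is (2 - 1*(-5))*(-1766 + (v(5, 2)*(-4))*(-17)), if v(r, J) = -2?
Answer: -13314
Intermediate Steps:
(2 - 1*(-5))*(-1766 + (v(5, 2)*(-4))*(-17)) = (2 - 1*(-5))*(-1766 - 2*(-4)*(-17)) = (2 + 5)*(-1766 + 8*(-17)) = 7*(-1766 - 136) = 7*(-1902) = -13314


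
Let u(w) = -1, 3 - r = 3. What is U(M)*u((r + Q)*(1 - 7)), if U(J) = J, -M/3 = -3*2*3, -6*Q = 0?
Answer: -54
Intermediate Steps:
r = 0 (r = 3 - 1*3 = 3 - 3 = 0)
Q = 0 (Q = -⅙*0 = 0)
M = 54 (M = -3*(-3*2)*3 = -(-18)*3 = -3*(-18) = 54)
U(M)*u((r + Q)*(1 - 7)) = 54*(-1) = -54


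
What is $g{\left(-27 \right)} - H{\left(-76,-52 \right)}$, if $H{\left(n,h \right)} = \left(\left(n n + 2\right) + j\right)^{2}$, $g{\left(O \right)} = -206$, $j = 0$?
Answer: $-33385490$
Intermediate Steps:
$H{\left(n,h \right)} = \left(2 + n^{2}\right)^{2}$ ($H{\left(n,h \right)} = \left(\left(n n + 2\right) + 0\right)^{2} = \left(\left(n^{2} + 2\right) + 0\right)^{2} = \left(\left(2 + n^{2}\right) + 0\right)^{2} = \left(2 + n^{2}\right)^{2}$)
$g{\left(-27 \right)} - H{\left(-76,-52 \right)} = -206 - \left(2 + \left(-76\right)^{2}\right)^{2} = -206 - \left(2 + 5776\right)^{2} = -206 - 5778^{2} = -206 - 33385284 = -33385490$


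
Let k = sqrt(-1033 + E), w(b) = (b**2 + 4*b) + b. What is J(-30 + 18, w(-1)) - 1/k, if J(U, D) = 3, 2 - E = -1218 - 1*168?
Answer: 3 - sqrt(355)/355 ≈ 2.9469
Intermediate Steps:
E = 1388 (E = 2 - (-1218 - 1*168) = 2 - (-1218 - 168) = 2 - 1*(-1386) = 2 + 1386 = 1388)
w(b) = b**2 + 5*b
k = sqrt(355) (k = sqrt(-1033 + 1388) = sqrt(355) ≈ 18.841)
J(-30 + 18, w(-1)) - 1/k = 3 - 1/(sqrt(355)) = 3 - sqrt(355)/355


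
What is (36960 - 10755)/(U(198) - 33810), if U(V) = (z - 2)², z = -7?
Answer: -8735/11243 ≈ -0.77693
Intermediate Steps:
U(V) = 81 (U(V) = (-7 - 2)² = (-9)² = 81)
(36960 - 10755)/(U(198) - 33810) = (36960 - 10755)/(81 - 33810) = 26205/(-33729) = 26205*(-1/33729) = -8735/11243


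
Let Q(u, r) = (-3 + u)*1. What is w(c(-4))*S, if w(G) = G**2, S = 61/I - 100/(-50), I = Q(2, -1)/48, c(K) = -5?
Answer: -73150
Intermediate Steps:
Q(u, r) = -3 + u
I = -1/48 (I = (-3 + 2)/48 = -1*1/48 = -1/48 ≈ -0.020833)
S = -2926 (S = 61/(-1/48) - 100/(-50) = 61*(-48) - 100*(-1/50) = -2928 + 2 = -2926)
w(c(-4))*S = (-5)**2*(-2926) = 25*(-2926) = -73150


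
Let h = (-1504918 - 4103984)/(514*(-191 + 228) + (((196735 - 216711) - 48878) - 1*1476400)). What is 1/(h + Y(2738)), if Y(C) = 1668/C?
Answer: 1044708542/4475733831 ≈ 0.23342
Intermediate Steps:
h = 2804451/763118 (h = -5608902/(514*37 + ((-19976 - 48878) - 1476400)) = -5608902/(19018 + (-68854 - 1476400)) = -5608902/(19018 - 1545254) = -5608902/(-1526236) = -5608902*(-1/1526236) = 2804451/763118 ≈ 3.6750)
1/(h + Y(2738)) = 1/(2804451/763118 + 1668/2738) = 1/(2804451/763118 + 1668*(1/2738)) = 1/(2804451/763118 + 834/1369) = 1/(4475733831/1044708542) = 1044708542/4475733831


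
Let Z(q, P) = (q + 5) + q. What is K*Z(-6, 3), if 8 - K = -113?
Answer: -847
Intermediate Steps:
K = 121 (K = 8 - 1*(-113) = 8 + 113 = 121)
Z(q, P) = 5 + 2*q (Z(q, P) = (5 + q) + q = 5 + 2*q)
K*Z(-6, 3) = 121*(5 + 2*(-6)) = 121*(5 - 12) = 121*(-7) = -847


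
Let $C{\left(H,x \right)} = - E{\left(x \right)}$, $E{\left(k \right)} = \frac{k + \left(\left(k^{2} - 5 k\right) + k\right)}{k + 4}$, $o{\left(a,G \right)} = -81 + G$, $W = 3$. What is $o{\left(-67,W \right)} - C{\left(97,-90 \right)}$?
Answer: $- \frac{7539}{43} \approx -175.33$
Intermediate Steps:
$E{\left(k \right)} = \frac{k^{2} - 3 k}{4 + k}$ ($E{\left(k \right)} = \frac{k + \left(k^{2} - 4 k\right)}{4 + k} = \frac{k^{2} - 3 k}{4 + k}$)
$C{\left(H,x \right)} = - \frac{x \left(-3 + x\right)}{4 + x}$
$o{\left(-67,W \right)} - C{\left(97,-90 \right)} = \left(-81 + 3\right) - - \frac{90 \left(3 - -90\right)}{4 - 90} = -78 - - \frac{90 \left(3 + 90\right)}{-86} = -78 - \left(-90\right) \left(- \frac{1}{86}\right) 93 = -78 - \frac{4185}{43} = - \frac{7539}{43}$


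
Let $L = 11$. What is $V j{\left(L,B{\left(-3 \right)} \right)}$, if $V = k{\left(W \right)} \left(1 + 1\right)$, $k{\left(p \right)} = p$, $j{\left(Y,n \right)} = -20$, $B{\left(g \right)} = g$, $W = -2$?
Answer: $80$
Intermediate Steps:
$V = -4$ ($V = - 2 \left(1 + 1\right) = \left(-2\right) 2 = -4$)
$V j{\left(L,B{\left(-3 \right)} \right)} = \left(-4\right) \left(-20\right) = 80$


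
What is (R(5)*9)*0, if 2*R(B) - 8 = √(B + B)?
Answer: 0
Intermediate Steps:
R(B) = 4 + √2*√B/2 (R(B) = 4 + √(B + B)/2 = 4 + √(2*B)/2 = 4 + (√2*√B)/2 = 4 + √2*√B/2)
(R(5)*9)*0 = ((4 + √2*√5/2)*9)*0 = ((4 + √10/2)*9)*0 = (36 + 9*√10/2)*0 = 0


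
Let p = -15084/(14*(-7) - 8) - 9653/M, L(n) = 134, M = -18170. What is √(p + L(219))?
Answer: √256731810637890/963010 ≈ 16.638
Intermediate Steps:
p = 137549749/963010 (p = -15084/(14*(-7) - 8) - 9653/(-18170) = -15084/(-98 - 8) - 9653*(-1/18170) = -15084/(-106) + 9653/18170 = -15084*(-1/106) + 9653/18170 = 7542/53 + 9653/18170 = 137549749/963010 ≈ 142.83)
√(p + L(219)) = √(137549749/963010 + 134) = √(266593089/963010) = √256731810637890/963010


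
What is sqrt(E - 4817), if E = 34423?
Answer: sqrt(29606) ≈ 172.06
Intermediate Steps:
sqrt(E - 4817) = sqrt(34423 - 4817) = sqrt(29606)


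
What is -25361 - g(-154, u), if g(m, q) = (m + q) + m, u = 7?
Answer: -25060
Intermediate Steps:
g(m, q) = q + 2*m
-25361 - g(-154, u) = -25361 - (7 + 2*(-154)) = -25361 - (7 - 308) = -25361 - 1*(-301) = -25361 + 301 = -25060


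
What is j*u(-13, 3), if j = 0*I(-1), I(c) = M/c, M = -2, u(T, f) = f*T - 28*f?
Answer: 0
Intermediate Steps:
u(T, f) = -28*f + T*f (u(T, f) = T*f - 28*f = -28*f + T*f)
I(c) = -2/c
j = 0 (j = 0*(-2/(-1)) = 0*(-2*(-1)) = 0*2 = 0)
j*u(-13, 3) = 0*(3*(-28 - 13)) = 0*(3*(-41)) = 0*(-123) = 0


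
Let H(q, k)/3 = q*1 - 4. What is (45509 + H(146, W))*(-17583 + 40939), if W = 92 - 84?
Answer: 1072857860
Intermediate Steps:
W = 8
H(q, k) = -12 + 3*q (H(q, k) = 3*(q*1 - 4) = 3*(q - 4) = 3*(-4 + q) = -12 + 3*q)
(45509 + H(146, W))*(-17583 + 40939) = (45509 + (-12 + 3*146))*(-17583 + 40939) = (45509 + (-12 + 438))*23356 = (45509 + 426)*23356 = 45935*23356 = 1072857860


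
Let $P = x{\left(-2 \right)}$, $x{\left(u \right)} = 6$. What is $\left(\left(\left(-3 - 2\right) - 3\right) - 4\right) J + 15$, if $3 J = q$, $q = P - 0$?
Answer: $-9$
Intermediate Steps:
$P = 6$
$q = 6$ ($q = 6 - 0 = 6 + 0 = 6$)
$J = 2$ ($J = \frac{1}{3} \cdot 6 = 2$)
$\left(\left(\left(-3 - 2\right) - 3\right) - 4\right) J + 15 = \left(\left(\left(-3 - 2\right) - 3\right) - 4\right) 2 + 15 = \left(\left(-5 - 3\right) - 4\right) 2 + 15 = \left(-8 - 4\right) 2 + 15 = \left(-12\right) 2 + 15 = -24 + 15 = -9$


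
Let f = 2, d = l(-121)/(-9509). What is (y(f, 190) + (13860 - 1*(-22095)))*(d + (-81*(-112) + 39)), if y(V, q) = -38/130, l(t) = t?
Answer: 40494926518144/123617 ≈ 3.2758e+8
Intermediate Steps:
d = 121/9509 (d = -121/(-9509) = -121*(-1/9509) = 121/9509 ≈ 0.012725)
y(V, q) = -19/65 (y(V, q) = -38*1/130 = -19/65)
(y(f, 190) + (13860 - 1*(-22095)))*(d + (-81*(-112) + 39)) = (-19/65 + (13860 - 1*(-22095)))*(121/9509 + (-81*(-112) + 39)) = (-19/65 + (13860 + 22095))*(121/9509 + (9072 + 39)) = (-19/65 + 35955)*(121/9509 + 9111) = (2337056/65)*(86636620/9509) = 40494926518144/123617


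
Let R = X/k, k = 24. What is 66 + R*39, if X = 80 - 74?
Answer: 303/4 ≈ 75.750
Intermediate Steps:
X = 6
R = 1/4 (R = 6/24 = 6*(1/24) = 1/4 ≈ 0.25000)
66 + R*39 = 66 + (1/4)*39 = 66 + 39/4 = 303/4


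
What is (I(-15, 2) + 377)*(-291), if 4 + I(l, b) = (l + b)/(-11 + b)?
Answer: -326890/3 ≈ -1.0896e+5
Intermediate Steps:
I(l, b) = -4 + (b + l)/(-11 + b) (I(l, b) = -4 + (l + b)/(-11 + b) = -4 + (b + l)/(-11 + b))
(I(-15, 2) + 377)*(-291) = ((44 - 15 - 3*2)/(-11 + 2) + 377)*(-291) = ((44 - 15 - 6)/(-9) + 377)*(-291) = (-⅑*23 + 377)*(-291) = (-23/9 + 377)*(-291) = (3370/9)*(-291) = -326890/3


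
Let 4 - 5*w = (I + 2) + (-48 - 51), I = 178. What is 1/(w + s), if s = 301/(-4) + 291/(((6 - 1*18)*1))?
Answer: -10/1149 ≈ -0.0087032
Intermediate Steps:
s = -199/2 (s = 301*(-¼) + 291/(((6 - 18)*1)) = -301/4 + 291/((-12*1)) = -301/4 + 291/(-12) = -301/4 + 291*(-1/12) = -301/4 - 97/4 = -199/2 ≈ -99.500)
w = -77/5 (w = ⅘ - ((178 + 2) + (-48 - 51))/5 = ⅘ - (180 - 99)/5 = ⅘ - ⅕*81 = ⅘ - 81/5 = -77/5 ≈ -15.400)
1/(w + s) = 1/(-77/5 - 199/2) = 1/(-1149/10) = -10/1149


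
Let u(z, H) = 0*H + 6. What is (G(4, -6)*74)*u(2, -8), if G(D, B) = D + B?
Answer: -888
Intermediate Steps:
G(D, B) = B + D
u(z, H) = 6 (u(z, H) = 0 + 6 = 6)
(G(4, -6)*74)*u(2, -8) = ((-6 + 4)*74)*6 = -2*74*6 = -148*6 = -888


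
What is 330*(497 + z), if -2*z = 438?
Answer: 91740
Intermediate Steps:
z = -219 (z = -½*438 = -219)
330*(497 + z) = 330*(497 - 219) = 330*278 = 91740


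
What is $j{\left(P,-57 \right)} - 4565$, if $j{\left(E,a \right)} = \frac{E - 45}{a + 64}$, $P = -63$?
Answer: $- \frac{32063}{7} \approx -4580.4$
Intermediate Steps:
$j{\left(E,a \right)} = \frac{-45 + E}{64 + a}$
$j{\left(P,-57 \right)} - 4565 = \frac{-45 - 63}{64 - 57} - 4565 = \frac{1}{7} \left(-108\right) - 4565 = - \frac{108}{7} - 4565 = - \frac{32063}{7}$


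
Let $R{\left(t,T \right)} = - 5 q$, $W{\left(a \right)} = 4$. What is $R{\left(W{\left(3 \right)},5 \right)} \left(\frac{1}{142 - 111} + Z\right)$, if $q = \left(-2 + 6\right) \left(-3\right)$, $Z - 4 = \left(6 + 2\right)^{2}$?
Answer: $\frac{126540}{31} \approx 4081.9$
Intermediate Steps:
$Z = 68$ ($Z = 4 + \left(6 + 2\right)^{2} = 4 + 8^{2} = 4 + 64 = 68$)
$q = -12$ ($q = 4 \left(-3\right) = -12$)
$R{\left(t,T \right)} = 60$ ($R{\left(t,T \right)} = \left(-5\right) \left(-12\right) = 60$)
$R{\left(W{\left(3 \right)},5 \right)} \left(\frac{1}{142 - 111} + Z\right) = 60 \left(\frac{1}{142 - 111} + 68\right) = 60 \left(\frac{1}{31} + 68\right) = 60 \cdot \frac{2109}{31} = \frac{126540}{31}$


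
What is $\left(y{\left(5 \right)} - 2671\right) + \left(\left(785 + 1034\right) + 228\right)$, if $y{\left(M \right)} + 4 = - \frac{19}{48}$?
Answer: $- \frac{30163}{48} \approx -628.4$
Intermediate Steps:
$y{\left(M \right)} = - \frac{211}{48}$ ($y{\left(M \right)} = -4 - \frac{19}{48} = - \frac{211}{48}$)
$\left(y{\left(5 \right)} - 2671\right) + \left(\left(785 + 1034\right) + 228\right) = \left(- \frac{211}{48} - 2671\right) + \left(\left(785 + 1034\right) + 228\right) = - \frac{128419}{48} + \left(1819 + 228\right) = - \frac{128419}{48} + 2047 = - \frac{30163}{48}$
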